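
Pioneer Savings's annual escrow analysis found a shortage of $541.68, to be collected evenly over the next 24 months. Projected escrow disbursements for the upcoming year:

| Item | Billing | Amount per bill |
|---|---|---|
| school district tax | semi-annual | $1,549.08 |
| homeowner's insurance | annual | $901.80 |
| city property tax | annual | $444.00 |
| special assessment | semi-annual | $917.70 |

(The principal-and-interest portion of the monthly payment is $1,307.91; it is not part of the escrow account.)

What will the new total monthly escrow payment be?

$545.85

School district tax — $1,549.08 × 2 = $3,098.16 annually
Homeowner's insurance — $901.80 annually
City property tax — $444.00 annually
Special assessment — $917.70 × 2 = $1,835.40 annually
Combined annual = $3,098.16 + $901.80 + $444.00 + $1,835.40 = $6,279.36
Monthly = $6,279.36 / 12 = $523.28
Shortage per month = $541.68 ÷ 24 = $22.57
New monthly escrow = $523.28 + $22.57 = $545.85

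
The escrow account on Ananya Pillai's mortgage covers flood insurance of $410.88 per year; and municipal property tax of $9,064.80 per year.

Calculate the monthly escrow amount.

Flood insurance: $410.88 per year
Municipal property tax: $9,064.80 per year
Combined annual = $410.88 + $9,064.80 = $9,475.68
Base monthly escrow = $9,475.68 ÷ 12 = $789.64

$789.64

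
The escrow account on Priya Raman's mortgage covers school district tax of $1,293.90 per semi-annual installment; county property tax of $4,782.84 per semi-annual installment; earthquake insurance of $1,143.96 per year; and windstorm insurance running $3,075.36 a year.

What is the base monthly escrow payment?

School district tax — $1,293.90 × 2 = $2,587.80 annually
County property tax — $4,782.84 × 2 = $9,565.68 annually
Earthquake insurance — $1,143.96 annually
Windstorm insurance — $3,075.36 annually
Total annual escrow = $16,372.80
Monthly = $16,372.80 / 12 = $1,364.40

$1,364.40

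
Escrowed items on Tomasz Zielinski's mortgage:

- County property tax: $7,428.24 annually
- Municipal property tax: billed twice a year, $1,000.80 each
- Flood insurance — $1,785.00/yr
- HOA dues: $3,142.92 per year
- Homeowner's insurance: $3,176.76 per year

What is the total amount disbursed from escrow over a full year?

County property tax — $7,428.24/yr
Municipal property tax — $1,000.80 × 2 = $2,001.60/yr
Flood insurance — $1,785.00/yr
HOA dues — $3,142.92/yr
Homeowner's insurance — $3,176.76/yr
Total annual escrow = $7,428.24 + $2,001.60 + $1,785.00 + $3,142.92 + $3,176.76 = $17,534.52

$17,534.52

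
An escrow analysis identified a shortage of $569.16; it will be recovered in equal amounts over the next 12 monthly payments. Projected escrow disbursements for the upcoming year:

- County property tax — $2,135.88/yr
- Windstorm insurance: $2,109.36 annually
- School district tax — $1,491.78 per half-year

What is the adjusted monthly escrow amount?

$649.83

County property tax = $2,135.88 annually
Windstorm insurance = $2,109.36 annually
School district tax = $1,491.78 × 2 = $2,983.56 annually
Annual escrow total = $2,135.88 + $2,109.36 + $2,983.56 = $7,228.80
Monthly escrow = $7,228.80 / 12 = $602.40
Monthly shortage recovery: $569.16 ÷ 12 = $47.43
Adjusted monthly = $602.40 + $47.43 = $649.83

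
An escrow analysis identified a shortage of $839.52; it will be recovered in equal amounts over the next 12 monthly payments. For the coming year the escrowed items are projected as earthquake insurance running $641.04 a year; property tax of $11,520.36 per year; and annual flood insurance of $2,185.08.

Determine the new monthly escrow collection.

Earthquake insurance = $641.04 per year
Property tax = $11,520.36 per year
Flood insurance = $2,185.08 per year
Yearly total = $641.04 + $11,520.36 + $2,185.08 = $14,346.48
Monthly = $14,346.48 / 12 = $1,195.54
Shortage per month = $839.52 ÷ 12 = $69.96
Adjusted monthly = $1,195.54 + $69.96 = $1,265.50

$1,265.50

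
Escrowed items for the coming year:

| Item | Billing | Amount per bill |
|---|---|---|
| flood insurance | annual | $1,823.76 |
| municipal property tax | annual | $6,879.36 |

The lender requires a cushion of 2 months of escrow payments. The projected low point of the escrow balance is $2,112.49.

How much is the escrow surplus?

$661.97

Flood insurance = $1,823.76 annually
Municipal property tax = $6,879.36 annually
Yearly total = $1,823.76 + $6,879.36 = $8,703.12
Monthly = $8,703.12 ÷ 12 = $725.26
Required cushion = 2 × $725.26 = $1,450.52
Surplus = $2,112.49 − $1,450.52 = $661.97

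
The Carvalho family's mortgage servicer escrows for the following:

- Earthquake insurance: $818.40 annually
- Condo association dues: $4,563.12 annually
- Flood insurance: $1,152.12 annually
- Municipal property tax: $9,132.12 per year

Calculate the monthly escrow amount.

Earthquake insurance = $818.40 annually
Condo association dues = $4,563.12 annually
Flood insurance = $1,152.12 annually
Municipal property tax = $9,132.12 annually
Yearly total = $818.40 + $4,563.12 + $1,152.12 + $9,132.12 = $15,665.76
Base monthly escrow = $15,665.76 / 12 = $1,305.48

$1,305.48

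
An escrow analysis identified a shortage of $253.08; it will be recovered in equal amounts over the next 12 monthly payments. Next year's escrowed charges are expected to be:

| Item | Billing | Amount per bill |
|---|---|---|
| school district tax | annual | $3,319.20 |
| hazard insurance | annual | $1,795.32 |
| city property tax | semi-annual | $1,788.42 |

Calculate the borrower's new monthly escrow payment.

School district tax — $3,319.20 annually
Hazard insurance — $1,795.32 annually
City property tax — $1,788.42 × 2 = $3,576.84 annually
Combined annual = $8,691.36
Monthly = $8,691.36 ÷ 12 = $724.28
Shortage spread = $253.08 / 12 = $21.09/mo
Adjusted monthly = $724.28 + $21.09 = $745.37

$745.37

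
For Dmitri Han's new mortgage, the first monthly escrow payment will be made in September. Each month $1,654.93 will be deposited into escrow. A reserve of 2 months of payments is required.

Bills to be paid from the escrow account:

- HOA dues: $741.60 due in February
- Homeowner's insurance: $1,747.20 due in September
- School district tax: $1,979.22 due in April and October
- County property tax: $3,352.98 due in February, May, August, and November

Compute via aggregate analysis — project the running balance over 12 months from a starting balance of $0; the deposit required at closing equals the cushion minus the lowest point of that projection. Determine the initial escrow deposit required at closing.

Cushion = 2 × $1,654.93 = $3,309.86
Trial balance (start $0, +$1,654.93 each month, − disbursements):
  Sep: +$1,654.93 − $1,747.20 → -$92.27
  Oct: +$1,654.93 − $1,979.22 → -$416.56
  Nov: +$1,654.93 − $3,352.98 → -$2,114.61
  Dec: +$1,654.93 → -$459.68
  Jan: +$1,654.93 → $1,195.25
  Feb: +$1,654.93 − $4,094.58 → -$1,244.40
  Mar: +$1,654.93 → $410.53
  Apr: +$1,654.93 − $1,979.22 → $86.24
  May: +$1,654.93 − $3,352.98 → -$1,611.81
  Jun: +$1,654.93 → $43.12
  Jul: +$1,654.93 → $1,698.05
  Aug: +$1,654.93 − $3,352.98 → $0.00
Lowest trial balance = -$2,114.61 (Nov)
Initial deposit = cushion − low point = $3,309.86 − (-$2,114.61) = $5,424.47

$5,424.47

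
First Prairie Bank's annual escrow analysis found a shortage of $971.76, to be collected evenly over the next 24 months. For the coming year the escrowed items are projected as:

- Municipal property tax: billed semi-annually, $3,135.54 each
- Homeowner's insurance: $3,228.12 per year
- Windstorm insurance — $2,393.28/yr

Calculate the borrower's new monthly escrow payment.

$1,031.53

Municipal property tax = $3,135.54 × 2 = $6,271.08 per year
Homeowner's insurance = $3,228.12 per year
Windstorm insurance = $2,393.28 per year
Total annual escrow = $6,271.08 + $3,228.12 + $2,393.28 = $11,892.48
Per month = $11,892.48 / 12 = $991.04
Shortage spread = $971.76 / 24 = $40.49/mo
New monthly escrow = $991.04 + $40.49 = $1,031.53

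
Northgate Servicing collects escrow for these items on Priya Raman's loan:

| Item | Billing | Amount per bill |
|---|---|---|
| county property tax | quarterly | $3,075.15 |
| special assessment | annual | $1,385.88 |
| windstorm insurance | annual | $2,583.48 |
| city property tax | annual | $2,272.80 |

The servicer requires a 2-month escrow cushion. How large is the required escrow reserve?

$3,090.46

County property tax — $3,075.15 × 4 = $12,300.60 per year
Special assessment — $1,385.88 per year
Windstorm insurance — $2,583.48 per year
City property tax — $2,272.80 per year
Total annual escrow = $12,300.60 + $1,385.88 + $2,583.48 + $2,272.80 = $18,542.76
Per month = $18,542.76 ÷ 12 = $1,545.23
Cushion = 2 × $1,545.23 = $3,090.46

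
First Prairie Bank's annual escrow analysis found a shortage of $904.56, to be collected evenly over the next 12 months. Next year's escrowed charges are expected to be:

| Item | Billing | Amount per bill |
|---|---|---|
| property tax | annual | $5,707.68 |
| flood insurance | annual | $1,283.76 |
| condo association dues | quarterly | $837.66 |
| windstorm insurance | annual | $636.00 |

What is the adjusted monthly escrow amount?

Property tax = $5,707.68 per year
Flood insurance = $1,283.76 per year
Condo association dues = $837.66 × 4 = $3,350.64 per year
Windstorm insurance = $636.00 per year
Total annual escrow = $5,707.68 + $1,283.76 + $3,350.64 + $636.00 = $10,978.08
Base monthly escrow = $10,978.08 ÷ 12 = $914.84
Monthly shortage recovery: $904.56 ÷ 12 = $75.38
New monthly escrow = $914.84 + $75.38 = $990.22

$990.22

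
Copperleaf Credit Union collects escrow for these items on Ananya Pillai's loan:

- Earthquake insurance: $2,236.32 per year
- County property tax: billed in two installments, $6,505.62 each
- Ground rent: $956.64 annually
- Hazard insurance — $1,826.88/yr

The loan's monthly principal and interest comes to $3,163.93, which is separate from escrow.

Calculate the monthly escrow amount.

Earthquake insurance: $2,236.32/yr
County property tax: $6,505.62 × 2 = $13,011.24/yr
Ground rent: $956.64/yr
Hazard insurance: $1,826.88/yr
Annual escrow total = $18,031.08
Per month = $18,031.08 / 12 = $1,502.59

$1,502.59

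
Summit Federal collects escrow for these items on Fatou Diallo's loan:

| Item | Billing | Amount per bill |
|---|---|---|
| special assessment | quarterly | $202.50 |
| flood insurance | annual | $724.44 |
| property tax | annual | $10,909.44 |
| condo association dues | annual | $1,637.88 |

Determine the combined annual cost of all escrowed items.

Special assessment: $202.50 × 4 = $810.00/yr
Flood insurance: $724.44/yr
Property tax: $10,909.44/yr
Condo association dues: $1,637.88/yr
Total annual escrow = $14,081.76

$14,081.76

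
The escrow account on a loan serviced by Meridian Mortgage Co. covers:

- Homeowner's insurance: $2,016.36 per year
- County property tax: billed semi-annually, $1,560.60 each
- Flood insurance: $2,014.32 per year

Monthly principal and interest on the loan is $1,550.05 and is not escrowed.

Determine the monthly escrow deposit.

$595.99

Homeowner's insurance: $2,016.36 annually
County property tax: $1,560.60 × 2 = $3,121.20 annually
Flood insurance: $2,014.32 annually
Annual escrow total = $7,151.88
Monthly escrow = $7,151.88 / 12 = $595.99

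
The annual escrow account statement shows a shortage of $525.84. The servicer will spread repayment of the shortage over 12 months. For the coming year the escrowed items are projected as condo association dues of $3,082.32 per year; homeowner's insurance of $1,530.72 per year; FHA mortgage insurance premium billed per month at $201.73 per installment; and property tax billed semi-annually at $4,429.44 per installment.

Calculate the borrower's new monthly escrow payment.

Condo association dues — $3,082.32 annually
Homeowner's insurance — $1,530.72 annually
FHA mortgage insurance premium — $201.73 × 12 = $2,420.76 annually
Property tax — $4,429.44 × 2 = $8,858.88 annually
Combined annual = $3,082.32 + $1,530.72 + $2,420.76 + $8,858.88 = $15,892.68
Monthly = $15,892.68 / 12 = $1,324.39
Monthly shortage recovery: $525.84 ÷ 12 = $43.82
Adjusted monthly = $1,324.39 + $43.82 = $1,368.21

$1,368.21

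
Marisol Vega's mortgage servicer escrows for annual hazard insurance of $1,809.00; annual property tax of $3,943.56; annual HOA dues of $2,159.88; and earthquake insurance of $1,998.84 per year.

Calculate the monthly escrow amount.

$825.94

Hazard insurance: $1,809.00/yr
Property tax: $3,943.56/yr
HOA dues: $2,159.88/yr
Earthquake insurance: $1,998.84/yr
Annual escrow total = $1,809.00 + $3,943.56 + $2,159.88 + $1,998.84 = $9,911.28
Monthly = $9,911.28 / 12 = $825.94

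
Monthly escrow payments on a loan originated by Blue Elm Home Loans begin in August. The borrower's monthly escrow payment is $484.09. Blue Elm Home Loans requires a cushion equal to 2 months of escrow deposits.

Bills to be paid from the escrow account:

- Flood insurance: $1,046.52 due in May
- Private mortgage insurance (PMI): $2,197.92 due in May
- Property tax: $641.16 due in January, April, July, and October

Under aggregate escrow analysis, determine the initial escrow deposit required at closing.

$1,295.20

Cushion = 2 × $484.09 = $968.18
Trial balance (start $0, +$484.09 each month, − disbursements):
  Aug: +$484.09 → $484.09
  Sep: +$484.09 → $968.18
  Oct: +$484.09 − $641.16 → $811.11
  Nov: +$484.09 → $1,295.20
  Dec: +$484.09 → $1,779.29
  Jan: +$484.09 − $641.16 → $1,622.22
  Feb: +$484.09 → $2,106.31
  Mar: +$484.09 → $2,590.40
  Apr: +$484.09 − $641.16 → $2,433.33
  May: +$484.09 − $3,244.44 → -$327.02
  Jun: +$484.09 → $157.07
  Jul: +$484.09 − $641.16 → $0.00
Lowest trial balance = -$327.02 (May)
Initial deposit = cushion − low point = $968.18 − (-$327.02) = $1,295.20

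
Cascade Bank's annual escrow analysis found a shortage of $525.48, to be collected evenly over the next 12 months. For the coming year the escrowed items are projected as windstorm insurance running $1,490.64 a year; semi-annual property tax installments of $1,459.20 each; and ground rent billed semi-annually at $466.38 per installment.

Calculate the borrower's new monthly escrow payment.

$488.94

Windstorm insurance = $1,490.64
Property tax = $1,459.20 × 2 = $2,918.40
Ground rent = $466.38 × 2 = $932.76
Annual escrow total = $1,490.64 + $2,918.40 + $932.76 = $5,341.80
Base monthly escrow = $5,341.80 ÷ 12 = $445.15
Shortage spread = $525.48 / 12 = $43.79/mo
Adjusted monthly = $445.15 + $43.79 = $488.94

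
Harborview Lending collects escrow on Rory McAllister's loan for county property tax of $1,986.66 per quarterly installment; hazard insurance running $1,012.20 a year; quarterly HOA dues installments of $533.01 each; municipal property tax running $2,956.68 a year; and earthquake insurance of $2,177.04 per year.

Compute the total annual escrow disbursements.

County property tax — $1,986.66 × 4 = $7,946.64 per year
Hazard insurance — $1,012.20 per year
HOA dues — $533.01 × 4 = $2,132.04 per year
Municipal property tax — $2,956.68 per year
Earthquake insurance — $2,177.04 per year
Yearly total = $7,946.64 + $1,012.20 + $2,132.04 + $2,956.68 + $2,177.04 = $16,224.60

$16,224.60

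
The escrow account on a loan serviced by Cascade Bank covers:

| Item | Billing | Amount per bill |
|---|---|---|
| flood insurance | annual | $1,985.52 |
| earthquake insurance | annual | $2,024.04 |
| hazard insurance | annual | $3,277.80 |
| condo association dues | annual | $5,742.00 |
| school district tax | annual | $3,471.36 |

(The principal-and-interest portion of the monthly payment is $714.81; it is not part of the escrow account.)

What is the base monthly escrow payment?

Flood insurance: $1,985.52/yr
Earthquake insurance: $2,024.04/yr
Hazard insurance: $3,277.80/yr
Condo association dues: $5,742.00/yr
School district tax: $3,471.36/yr
Combined annual = $1,985.52 + $2,024.04 + $3,277.80 + $5,742.00 + $3,471.36 = $16,500.72
Per month = $16,500.72 ÷ 12 = $1,375.06

$1,375.06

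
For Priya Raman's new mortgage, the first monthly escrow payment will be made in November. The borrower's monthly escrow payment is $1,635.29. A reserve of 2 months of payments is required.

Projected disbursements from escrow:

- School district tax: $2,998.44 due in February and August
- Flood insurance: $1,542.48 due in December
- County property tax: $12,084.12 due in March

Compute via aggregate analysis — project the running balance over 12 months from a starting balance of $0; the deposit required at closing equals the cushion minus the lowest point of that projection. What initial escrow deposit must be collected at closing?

$11,719.17

Cushion = 2 × $1,635.29 = $3,270.58
Trial balance (start $0, +$1,635.29 each month, − disbursements):
  Nov: +$1,635.29 → $1,635.29
  Dec: +$1,635.29 − $1,542.48 → $1,728.10
  Jan: +$1,635.29 → $3,363.39
  Feb: +$1,635.29 − $2,998.44 → $2,000.24
  Mar: +$1,635.29 − $12,084.12 → -$8,448.59
  Apr: +$1,635.29 → -$6,813.30
  May: +$1,635.29 → -$5,178.01
  Jun: +$1,635.29 → -$3,542.72
  Jul: +$1,635.29 → -$1,907.43
  Aug: +$1,635.29 − $2,998.44 → -$3,270.58
  Sep: +$1,635.29 → -$1,635.29
  Oct: +$1,635.29 → $0.00
Lowest trial balance = -$8,448.59 (Mar)
Initial deposit = cushion − low point = $3,270.58 − (-$8,448.59) = $11,719.17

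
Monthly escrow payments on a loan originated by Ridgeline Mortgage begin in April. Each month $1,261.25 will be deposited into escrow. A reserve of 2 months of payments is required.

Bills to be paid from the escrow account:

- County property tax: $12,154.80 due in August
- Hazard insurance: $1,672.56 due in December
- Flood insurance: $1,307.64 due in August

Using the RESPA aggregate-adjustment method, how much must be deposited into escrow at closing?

Cushion = 2 × $1,261.25 = $2,522.50
Trial balance (start $0, +$1,261.25 each month, − disbursements):
  Apr: +$1,261.25 → $1,261.25
  May: +$1,261.25 → $2,522.50
  Jun: +$1,261.25 → $3,783.75
  Jul: +$1,261.25 → $5,045.00
  Aug: +$1,261.25 − $13,462.44 → -$7,156.19
  Sep: +$1,261.25 → -$5,894.94
  Oct: +$1,261.25 → -$4,633.69
  Nov: +$1,261.25 → -$3,372.44
  Dec: +$1,261.25 − $1,672.56 → -$3,783.75
  Jan: +$1,261.25 → -$2,522.50
  Feb: +$1,261.25 → -$1,261.25
  Mar: +$1,261.25 → $0.00
Lowest trial balance = -$7,156.19 (Aug)
Initial deposit = cushion − low point = $2,522.50 − (-$7,156.19) = $9,678.69

$9,678.69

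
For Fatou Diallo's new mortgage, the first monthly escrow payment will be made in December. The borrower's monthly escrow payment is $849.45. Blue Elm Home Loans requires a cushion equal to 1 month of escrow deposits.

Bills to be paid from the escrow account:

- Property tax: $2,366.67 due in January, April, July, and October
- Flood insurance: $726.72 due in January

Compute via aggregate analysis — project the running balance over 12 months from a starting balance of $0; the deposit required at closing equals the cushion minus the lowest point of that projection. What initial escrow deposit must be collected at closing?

Cushion = 1 × $849.45 = $849.45
Trial balance (start $0, +$849.45 each month, − disbursements):
  Dec: +$849.45 → $849.45
  Jan: +$849.45 − $3,093.39 → -$1,394.49
  Feb: +$849.45 → -$545.04
  Mar: +$849.45 → $304.41
  Apr: +$849.45 − $2,366.67 → -$1,212.81
  May: +$849.45 → -$363.36
  Jun: +$849.45 → $486.09
  Jul: +$849.45 − $2,366.67 → -$1,031.13
  Aug: +$849.45 → -$181.68
  Sep: +$849.45 → $667.77
  Oct: +$849.45 − $2,366.67 → -$849.45
  Nov: +$849.45 → $0.00
Lowest trial balance = -$1,394.49 (Jan)
Initial deposit = cushion − low point = $849.45 − (-$1,394.49) = $2,243.94

$2,243.94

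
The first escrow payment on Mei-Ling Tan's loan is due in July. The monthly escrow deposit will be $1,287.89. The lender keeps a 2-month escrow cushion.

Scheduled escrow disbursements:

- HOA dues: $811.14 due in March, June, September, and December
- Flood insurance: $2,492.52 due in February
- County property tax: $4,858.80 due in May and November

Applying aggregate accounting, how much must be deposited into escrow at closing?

$3,052.53

Cushion = 2 × $1,287.89 = $2,575.78
Trial balance (start $0, +$1,287.89 each month, − disbursements):
  Jul: +$1,287.89 → $1,287.89
  Aug: +$1,287.89 → $2,575.78
  Sep: +$1,287.89 − $811.14 → $3,052.53
  Oct: +$1,287.89 → $4,340.42
  Nov: +$1,287.89 − $4,858.80 → $769.51
  Dec: +$1,287.89 − $811.14 → $1,246.26
  Jan: +$1,287.89 → $2,534.15
  Feb: +$1,287.89 − $2,492.52 → $1,329.52
  Mar: +$1,287.89 − $811.14 → $1,806.27
  Apr: +$1,287.89 → $3,094.16
  May: +$1,287.89 − $4,858.80 → -$476.75
  Jun: +$1,287.89 − $811.14 → $0.00
Lowest trial balance = -$476.75 (May)
Initial deposit = cushion − low point = $2,575.78 − (-$476.75) = $3,052.53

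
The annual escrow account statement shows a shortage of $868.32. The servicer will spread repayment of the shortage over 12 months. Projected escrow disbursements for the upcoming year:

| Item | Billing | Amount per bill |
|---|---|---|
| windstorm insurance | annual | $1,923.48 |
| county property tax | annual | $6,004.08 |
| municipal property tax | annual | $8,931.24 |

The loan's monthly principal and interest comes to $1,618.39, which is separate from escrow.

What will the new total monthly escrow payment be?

$1,477.26

Windstorm insurance = $1,923.48
County property tax = $6,004.08
Municipal property tax = $8,931.24
Annual escrow total = $1,923.48 + $6,004.08 + $8,931.24 = $16,858.80
Monthly escrow = $16,858.80 ÷ 12 = $1,404.90
Shortage per month = $868.32 ÷ 12 = $72.36
Adjusted monthly = $1,404.90 + $72.36 = $1,477.26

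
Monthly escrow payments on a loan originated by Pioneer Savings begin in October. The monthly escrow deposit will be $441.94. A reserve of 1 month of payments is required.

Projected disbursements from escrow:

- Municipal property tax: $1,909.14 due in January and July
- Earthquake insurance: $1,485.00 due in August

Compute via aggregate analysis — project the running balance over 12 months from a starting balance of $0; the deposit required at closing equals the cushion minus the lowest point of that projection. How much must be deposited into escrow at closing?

$883.88

Cushion = 1 × $441.94 = $441.94
Trial balance (start $0, +$441.94 each month, − disbursements):
  Oct: +$441.94 → $441.94
  Nov: +$441.94 → $883.88
  Dec: +$441.94 → $1,325.82
  Jan: +$441.94 − $1,909.14 → -$141.38
  Feb: +$441.94 → $300.56
  Mar: +$441.94 → $742.50
  Apr: +$441.94 → $1,184.44
  May: +$441.94 → $1,626.38
  Jun: +$441.94 → $2,068.32
  Jul: +$441.94 − $1,909.14 → $601.12
  Aug: +$441.94 − $1,485.00 → -$441.94
  Sep: +$441.94 → $0.00
Lowest trial balance = -$441.94 (Aug)
Initial deposit = cushion − low point = $441.94 − (-$441.94) = $883.88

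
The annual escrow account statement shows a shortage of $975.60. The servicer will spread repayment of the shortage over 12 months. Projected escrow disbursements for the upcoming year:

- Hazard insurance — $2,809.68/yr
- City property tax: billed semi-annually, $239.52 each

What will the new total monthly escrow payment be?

Hazard insurance = $2,809.68 per year
City property tax = $239.52 × 2 = $479.04 per year
Combined annual = $2,809.68 + $479.04 = $3,288.72
Base monthly escrow = $3,288.72 / 12 = $274.06
Shortage per month = $975.60 / 12 = $81.30
New monthly escrow = $274.06 + $81.30 = $355.36

$355.36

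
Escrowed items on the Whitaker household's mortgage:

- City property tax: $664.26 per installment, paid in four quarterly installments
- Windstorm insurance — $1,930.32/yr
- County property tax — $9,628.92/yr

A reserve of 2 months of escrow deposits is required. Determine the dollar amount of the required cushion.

$2,369.38

City property tax — $664.26 × 4 = $2,657.04 per year
Windstorm insurance — $1,930.32 per year
County property tax — $9,628.92 per year
Annual escrow total = $14,216.28
Monthly = $14,216.28 ÷ 12 = $1,184.69
Required cushion = 2 × $1,184.69 = $2,369.38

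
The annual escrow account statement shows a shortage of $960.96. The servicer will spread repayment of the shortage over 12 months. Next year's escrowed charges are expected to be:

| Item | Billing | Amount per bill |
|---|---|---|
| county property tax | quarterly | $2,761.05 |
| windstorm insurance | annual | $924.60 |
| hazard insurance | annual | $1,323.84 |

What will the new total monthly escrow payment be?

County property tax — $2,761.05 × 4 = $11,044.20 per year
Windstorm insurance — $924.60 per year
Hazard insurance — $1,323.84 per year
Yearly total = $13,292.64
Base monthly escrow = $13,292.64 / 12 = $1,107.72
Shortage per month = $960.96 ÷ 12 = $80.08
New monthly escrow = $1,107.72 + $80.08 = $1,187.80

$1,187.80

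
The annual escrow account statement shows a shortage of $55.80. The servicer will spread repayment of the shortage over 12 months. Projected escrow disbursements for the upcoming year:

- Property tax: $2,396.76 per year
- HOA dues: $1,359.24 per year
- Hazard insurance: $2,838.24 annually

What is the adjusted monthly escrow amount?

Property tax = $2,396.76
HOA dues = $1,359.24
Hazard insurance = $2,838.24
Combined annual = $2,396.76 + $1,359.24 + $2,838.24 = $6,594.24
Base monthly escrow = $6,594.24 ÷ 12 = $549.52
Shortage spread = $55.80 ÷ 12 = $4.65/mo
New monthly escrow = $549.52 + $4.65 = $554.17

$554.17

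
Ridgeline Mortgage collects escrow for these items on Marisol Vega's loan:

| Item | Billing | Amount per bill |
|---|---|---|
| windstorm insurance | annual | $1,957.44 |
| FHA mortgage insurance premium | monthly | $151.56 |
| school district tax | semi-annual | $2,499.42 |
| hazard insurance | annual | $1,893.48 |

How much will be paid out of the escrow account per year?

Windstorm insurance: $1,957.44 annually
FHA mortgage insurance premium: $151.56 × 12 = $1,818.72 annually
School district tax: $2,499.42 × 2 = $4,998.84 annually
Hazard insurance: $1,893.48 annually
Total per year = $10,668.48

$10,668.48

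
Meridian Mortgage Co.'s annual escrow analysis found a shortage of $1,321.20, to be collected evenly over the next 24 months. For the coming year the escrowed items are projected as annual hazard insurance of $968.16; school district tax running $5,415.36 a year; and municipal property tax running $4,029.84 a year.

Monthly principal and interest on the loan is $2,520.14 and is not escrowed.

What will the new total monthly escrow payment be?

$922.83

Hazard insurance — $968.16/yr
School district tax — $5,415.36/yr
Municipal property tax — $4,029.84/yr
Yearly total = $10,413.36
Base monthly escrow = $10,413.36 ÷ 12 = $867.78
Monthly shortage recovery: $1,321.20 ÷ 24 = $55.05
Adjusted monthly = $867.78 + $55.05 = $922.83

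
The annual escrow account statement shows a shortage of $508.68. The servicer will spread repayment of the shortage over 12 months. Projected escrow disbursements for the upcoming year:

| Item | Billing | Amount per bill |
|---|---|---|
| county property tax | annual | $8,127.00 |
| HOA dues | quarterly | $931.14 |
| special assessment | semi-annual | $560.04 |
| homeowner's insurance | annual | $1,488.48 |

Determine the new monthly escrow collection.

County property tax — $8,127.00
HOA dues — $931.14 × 4 = $3,724.56
Special assessment — $560.04 × 2 = $1,120.08
Homeowner's insurance — $1,488.48
Yearly total = $8,127.00 + $3,724.56 + $1,120.08 + $1,488.48 = $14,460.12
Monthly = $14,460.12 ÷ 12 = $1,205.01
Monthly shortage recovery: $508.68 ÷ 12 = $42.39
Adjusted monthly = $1,205.01 + $42.39 = $1,247.40

$1,247.40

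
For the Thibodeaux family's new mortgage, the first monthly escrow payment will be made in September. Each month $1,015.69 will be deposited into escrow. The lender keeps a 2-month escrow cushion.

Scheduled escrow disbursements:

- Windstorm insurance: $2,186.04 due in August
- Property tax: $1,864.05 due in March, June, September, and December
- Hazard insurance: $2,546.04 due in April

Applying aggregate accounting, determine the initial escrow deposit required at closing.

$2,879.74

Cushion = 2 × $1,015.69 = $2,031.38
Trial balance (start $0, +$1,015.69 each month, − disbursements):
  Sep: +$1,015.69 − $1,864.05 → -$848.36
  Oct: +$1,015.69 → $167.33
  Nov: +$1,015.69 → $1,183.02
  Dec: +$1,015.69 − $1,864.05 → $334.66
  Jan: +$1,015.69 → $1,350.35
  Feb: +$1,015.69 → $2,366.04
  Mar: +$1,015.69 − $1,864.05 → $1,517.68
  Apr: +$1,015.69 − $2,546.04 → -$12.67
  May: +$1,015.69 → $1,003.02
  Jun: +$1,015.69 − $1,864.05 → $154.66
  Jul: +$1,015.69 → $1,170.35
  Aug: +$1,015.69 − $2,186.04 → $0.00
Lowest trial balance = -$848.36 (Sep)
Initial deposit = cushion − low point = $2,031.38 − (-$848.36) = $2,879.74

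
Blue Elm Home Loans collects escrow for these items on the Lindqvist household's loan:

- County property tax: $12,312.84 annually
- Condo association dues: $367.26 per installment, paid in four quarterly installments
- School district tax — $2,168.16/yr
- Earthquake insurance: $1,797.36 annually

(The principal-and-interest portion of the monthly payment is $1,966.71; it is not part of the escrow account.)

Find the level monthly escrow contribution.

$1,478.95

County property tax: $12,312.84 per year
Condo association dues: $367.26 × 4 = $1,469.04 per year
School district tax: $2,168.16 per year
Earthquake insurance: $1,797.36 per year
Yearly total = $12,312.84 + $1,469.04 + $2,168.16 + $1,797.36 = $17,747.40
Monthly escrow = $17,747.40 ÷ 12 = $1,478.95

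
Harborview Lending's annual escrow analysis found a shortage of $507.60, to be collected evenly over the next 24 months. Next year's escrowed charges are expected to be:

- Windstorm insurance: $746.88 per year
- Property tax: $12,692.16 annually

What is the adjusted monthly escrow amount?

Windstorm insurance: $746.88 annually
Property tax: $12,692.16 annually
Yearly total = $746.88 + $12,692.16 = $13,439.04
Monthly = $13,439.04 ÷ 12 = $1,119.92
Shortage spread = $507.60 ÷ 24 = $21.15/mo
Adjusted monthly = $1,119.92 + $21.15 = $1,141.07

$1,141.07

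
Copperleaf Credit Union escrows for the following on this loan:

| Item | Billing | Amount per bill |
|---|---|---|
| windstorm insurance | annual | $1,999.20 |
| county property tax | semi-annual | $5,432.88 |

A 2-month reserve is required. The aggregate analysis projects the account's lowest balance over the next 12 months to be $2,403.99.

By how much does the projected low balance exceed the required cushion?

$259.83

Windstorm insurance — $1,999.20 per year
County property tax — $5,432.88 × 2 = $10,865.76 per year
Yearly total = $12,864.96
Monthly = $12,864.96 ÷ 12 = $1,072.08
Required cushion = 2 × $1,072.08 = $2,144.16
Excess over cushion: $2,403.99 − $2,144.16 = $259.83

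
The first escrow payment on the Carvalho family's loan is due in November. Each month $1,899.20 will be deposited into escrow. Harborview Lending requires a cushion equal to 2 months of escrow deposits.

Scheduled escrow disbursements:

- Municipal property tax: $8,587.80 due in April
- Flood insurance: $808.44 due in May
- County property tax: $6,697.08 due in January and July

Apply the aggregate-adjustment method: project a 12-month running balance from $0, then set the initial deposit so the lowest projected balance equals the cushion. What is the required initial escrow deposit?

$9,496.00

Cushion = 2 × $1,899.20 = $3,798.40
Trial balance (start $0, +$1,899.20 each month, − disbursements):
  Nov: +$1,899.20 → $1,899.20
  Dec: +$1,899.20 → $3,798.40
  Jan: +$1,899.20 − $6,697.08 → -$999.48
  Feb: +$1,899.20 → $899.72
  Mar: +$1,899.20 → $2,798.92
  Apr: +$1,899.20 − $8,587.80 → -$3,889.68
  May: +$1,899.20 − $808.44 → -$2,798.92
  Jun: +$1,899.20 → -$899.72
  Jul: +$1,899.20 − $6,697.08 → -$5,697.60
  Aug: +$1,899.20 → -$3,798.40
  Sep: +$1,899.20 → -$1,899.20
  Oct: +$1,899.20 → $0.00
Lowest trial balance = -$5,697.60 (Jul)
Initial deposit = cushion − low point = $3,798.40 − (-$5,697.60) = $9,496.00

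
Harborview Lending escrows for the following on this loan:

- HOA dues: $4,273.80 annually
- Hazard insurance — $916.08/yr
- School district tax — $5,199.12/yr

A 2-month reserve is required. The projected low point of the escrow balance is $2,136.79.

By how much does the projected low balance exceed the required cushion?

HOA dues = $4,273.80/yr
Hazard insurance = $916.08/yr
School district tax = $5,199.12/yr
Total annual escrow = $10,389.00
Monthly escrow = $10,389.00 ÷ 12 = $865.75
Cushion = 2 × $865.75 = $1,731.50
Surplus = $2,136.79 − $1,731.50 = $405.29

$405.29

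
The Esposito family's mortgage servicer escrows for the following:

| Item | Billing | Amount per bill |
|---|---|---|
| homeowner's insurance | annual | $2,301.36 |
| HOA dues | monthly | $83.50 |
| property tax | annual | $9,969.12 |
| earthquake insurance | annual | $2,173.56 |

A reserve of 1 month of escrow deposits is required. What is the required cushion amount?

$1,287.17

Homeowner's insurance = $2,301.36/yr
HOA dues = $83.50 × 12 = $1,002.00/yr
Property tax = $9,969.12/yr
Earthquake insurance = $2,173.56/yr
Total per year = $15,446.04
Per month = $15,446.04 / 12 = $1,287.17
Required cushion = 1 × $1,287.17 = $1,287.17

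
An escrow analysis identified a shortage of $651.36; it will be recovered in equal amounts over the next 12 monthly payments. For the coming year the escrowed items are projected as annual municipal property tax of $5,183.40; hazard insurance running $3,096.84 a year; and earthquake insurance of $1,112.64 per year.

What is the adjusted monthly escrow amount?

$837.02

Municipal property tax = $5,183.40
Hazard insurance = $3,096.84
Earthquake insurance = $1,112.64
Annual escrow total = $5,183.40 + $3,096.84 + $1,112.64 = $9,392.88
Base monthly escrow = $9,392.88 / 12 = $782.74
Monthly shortage recovery: $651.36 ÷ 12 = $54.28
New monthly escrow = $782.74 + $54.28 = $837.02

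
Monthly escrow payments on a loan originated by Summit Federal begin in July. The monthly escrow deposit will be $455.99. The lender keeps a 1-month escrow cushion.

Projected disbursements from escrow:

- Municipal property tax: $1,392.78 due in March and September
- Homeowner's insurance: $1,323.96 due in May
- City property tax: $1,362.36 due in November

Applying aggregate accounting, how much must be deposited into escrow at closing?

Cushion = 1 × $455.99 = $455.99
Trial balance (start $0, +$455.99 each month, − disbursements):
  Jul: +$455.99 → $455.99
  Aug: +$455.99 → $911.98
  Sep: +$455.99 − $1,392.78 → -$24.81
  Oct: +$455.99 → $431.18
  Nov: +$455.99 − $1,362.36 → -$475.19
  Dec: +$455.99 → -$19.20
  Jan: +$455.99 → $436.79
  Feb: +$455.99 → $892.78
  Mar: +$455.99 − $1,392.78 → -$44.01
  Apr: +$455.99 → $411.98
  May: +$455.99 − $1,323.96 → -$455.99
  Jun: +$455.99 → $0.00
Lowest trial balance = -$475.19 (Nov)
Initial deposit = cushion − low point = $455.99 − (-$475.19) = $931.18

$931.18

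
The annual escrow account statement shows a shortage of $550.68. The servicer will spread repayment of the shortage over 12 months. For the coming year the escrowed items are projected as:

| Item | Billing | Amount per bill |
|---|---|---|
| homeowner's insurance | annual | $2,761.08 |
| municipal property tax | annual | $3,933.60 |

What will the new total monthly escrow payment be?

Homeowner's insurance = $2,761.08
Municipal property tax = $3,933.60
Total per year = $2,761.08 + $3,933.60 = $6,694.68
Per month = $6,694.68 ÷ 12 = $557.89
Monthly shortage recovery: $550.68 / 12 = $45.89
Adjusted monthly = $557.89 + $45.89 = $603.78

$603.78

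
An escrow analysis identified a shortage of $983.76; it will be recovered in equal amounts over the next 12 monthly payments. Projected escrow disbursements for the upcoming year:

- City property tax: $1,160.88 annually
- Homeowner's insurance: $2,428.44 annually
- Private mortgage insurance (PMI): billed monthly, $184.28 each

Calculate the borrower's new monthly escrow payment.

$565.37

City property tax: $1,160.88 annually
Homeowner's insurance: $2,428.44 annually
Private mortgage insurance (PMI): $184.28 × 12 = $2,211.36 annually
Yearly total = $1,160.88 + $2,428.44 + $2,211.36 = $5,800.68
Monthly escrow = $5,800.68 / 12 = $483.39
Monthly shortage recovery: $983.76 / 12 = $81.98
Adjusted monthly = $483.39 + $81.98 = $565.37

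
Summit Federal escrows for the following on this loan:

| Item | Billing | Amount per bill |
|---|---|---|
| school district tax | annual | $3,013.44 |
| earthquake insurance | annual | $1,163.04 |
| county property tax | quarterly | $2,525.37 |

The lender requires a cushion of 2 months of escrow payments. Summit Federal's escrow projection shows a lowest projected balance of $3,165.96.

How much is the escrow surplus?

$786.30

School district tax — $3,013.44 annually
Earthquake insurance — $1,163.04 annually
County property tax — $2,525.37 × 4 = $10,101.48 annually
Total annual escrow = $3,013.44 + $1,163.04 + $10,101.48 = $14,277.96
Monthly escrow = $14,277.96 / 12 = $1,189.83
Cushion = 2 × $1,189.83 = $2,379.66
Surplus = $3,165.96 − $2,379.66 = $786.30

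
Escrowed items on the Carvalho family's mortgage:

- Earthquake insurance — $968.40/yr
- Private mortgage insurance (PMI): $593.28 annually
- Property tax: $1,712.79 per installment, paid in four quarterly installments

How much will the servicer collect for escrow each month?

$701.07

Earthquake insurance = $968.40
Private mortgage insurance (PMI) = $593.28
Property tax = $1,712.79 × 4 = $6,851.16
Annual escrow total = $8,412.84
Base monthly escrow = $8,412.84 ÷ 12 = $701.07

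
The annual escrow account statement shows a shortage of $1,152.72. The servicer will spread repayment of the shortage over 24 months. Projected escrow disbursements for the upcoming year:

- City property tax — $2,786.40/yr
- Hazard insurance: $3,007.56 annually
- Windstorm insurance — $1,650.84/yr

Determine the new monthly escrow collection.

City property tax = $2,786.40/yr
Hazard insurance = $3,007.56/yr
Windstorm insurance = $1,650.84/yr
Yearly total = $2,786.40 + $3,007.56 + $1,650.84 = $7,444.80
Per month = $7,444.80 / 12 = $620.40
Monthly shortage recovery: $1,152.72 / 24 = $48.03
Adjusted monthly = $620.40 + $48.03 = $668.43

$668.43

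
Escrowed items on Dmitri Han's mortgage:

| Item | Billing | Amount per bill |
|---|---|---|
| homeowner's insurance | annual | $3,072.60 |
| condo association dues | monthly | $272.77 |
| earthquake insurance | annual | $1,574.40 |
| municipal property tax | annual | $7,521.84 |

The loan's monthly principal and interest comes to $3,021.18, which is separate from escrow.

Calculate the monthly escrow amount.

Homeowner's insurance — $3,072.60
Condo association dues — $272.77 × 12 = $3,273.24
Earthquake insurance — $1,574.40
Municipal property tax — $7,521.84
Combined annual = $3,072.60 + $3,273.24 + $1,574.40 + $7,521.84 = $15,442.08
Monthly escrow = $15,442.08 ÷ 12 = $1,286.84

$1,286.84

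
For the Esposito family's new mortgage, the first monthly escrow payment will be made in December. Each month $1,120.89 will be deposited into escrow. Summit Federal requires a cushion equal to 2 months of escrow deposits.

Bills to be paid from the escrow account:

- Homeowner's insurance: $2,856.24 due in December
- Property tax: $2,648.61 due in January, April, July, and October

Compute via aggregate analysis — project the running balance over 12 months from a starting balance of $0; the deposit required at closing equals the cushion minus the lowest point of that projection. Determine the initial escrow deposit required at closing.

$5,504.85

Cushion = 2 × $1,120.89 = $2,241.78
Trial balance (start $0, +$1,120.89 each month, − disbursements):
  Dec: +$1,120.89 − $2,856.24 → -$1,735.35
  Jan: +$1,120.89 − $2,648.61 → -$3,263.07
  Feb: +$1,120.89 → -$2,142.18
  Mar: +$1,120.89 → -$1,021.29
  Apr: +$1,120.89 − $2,648.61 → -$2,549.01
  May: +$1,120.89 → -$1,428.12
  Jun: +$1,120.89 → -$307.23
  Jul: +$1,120.89 − $2,648.61 → -$1,834.95
  Aug: +$1,120.89 → -$714.06
  Sep: +$1,120.89 → $406.83
  Oct: +$1,120.89 − $2,648.61 → -$1,120.89
  Nov: +$1,120.89 → $0.00
Lowest trial balance = -$3,263.07 (Jan)
Initial deposit = cushion − low point = $2,241.78 − (-$3,263.07) = $5,504.85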